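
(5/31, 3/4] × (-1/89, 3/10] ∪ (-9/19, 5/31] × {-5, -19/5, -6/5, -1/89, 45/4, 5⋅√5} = ((5/31, 3/4] × (-1/89, 3/10]) ∪ ((-9/19, 5/31] × {-5, -19/5, -6/5, -1/89, 45/4, 5⋅√5})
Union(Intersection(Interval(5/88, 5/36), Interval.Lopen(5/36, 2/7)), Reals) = Reals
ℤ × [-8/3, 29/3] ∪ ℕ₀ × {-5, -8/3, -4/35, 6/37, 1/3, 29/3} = (ℤ × [-8/3, 29/3]) ∪ (ℕ₀ × {-5, -8/3, -4/35, 6/37, 1/3, 29/3})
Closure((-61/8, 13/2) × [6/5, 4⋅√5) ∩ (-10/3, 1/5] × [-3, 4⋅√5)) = ({-10/3, 1/5} × [6/5, 4⋅√5]) ∪ ([-10/3, 1/5] × {6/5, 4⋅√5}) ∪ ((-10/3, 1/5] × [6/5, 4⋅√5))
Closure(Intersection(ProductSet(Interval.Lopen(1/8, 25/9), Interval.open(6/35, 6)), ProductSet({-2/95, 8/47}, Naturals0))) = ProductSet({8/47}, Range(1, 6, 1))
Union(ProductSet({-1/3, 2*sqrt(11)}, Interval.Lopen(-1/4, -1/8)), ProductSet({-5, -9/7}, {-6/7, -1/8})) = Union(ProductSet({-5, -9/7}, {-6/7, -1/8}), ProductSet({-1/3, 2*sqrt(11)}, Interval.Lopen(-1/4, -1/8)))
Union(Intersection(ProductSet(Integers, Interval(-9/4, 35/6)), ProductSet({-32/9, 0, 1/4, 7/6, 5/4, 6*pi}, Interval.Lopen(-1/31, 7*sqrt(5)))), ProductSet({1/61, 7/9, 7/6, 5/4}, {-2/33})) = Union(ProductSet({0}, Interval.Lopen(-1/31, 35/6)), ProductSet({1/61, 7/9, 7/6, 5/4}, {-2/33}))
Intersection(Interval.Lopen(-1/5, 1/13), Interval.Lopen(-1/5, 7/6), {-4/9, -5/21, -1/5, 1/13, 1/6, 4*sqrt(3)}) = {1/13}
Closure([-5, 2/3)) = [-5, 2/3]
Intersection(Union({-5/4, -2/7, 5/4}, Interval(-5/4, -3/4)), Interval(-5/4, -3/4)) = Interval(-5/4, -3/4)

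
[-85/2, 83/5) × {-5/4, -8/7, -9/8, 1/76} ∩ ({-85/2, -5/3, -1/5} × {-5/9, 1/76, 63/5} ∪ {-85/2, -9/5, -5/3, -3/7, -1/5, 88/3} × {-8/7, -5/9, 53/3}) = ({-85/2, -5/3, -1/5} × {1/76}) ∪ ({-85/2, -9/5, -5/3, -3/7, -1/5} × {-8/7})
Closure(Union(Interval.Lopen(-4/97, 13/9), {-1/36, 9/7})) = Interval(-4/97, 13/9)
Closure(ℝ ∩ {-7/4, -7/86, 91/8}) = {-7/4, -7/86, 91/8}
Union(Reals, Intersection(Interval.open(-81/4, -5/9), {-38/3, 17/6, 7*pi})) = Reals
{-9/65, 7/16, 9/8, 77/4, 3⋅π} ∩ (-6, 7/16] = {-9/65, 7/16}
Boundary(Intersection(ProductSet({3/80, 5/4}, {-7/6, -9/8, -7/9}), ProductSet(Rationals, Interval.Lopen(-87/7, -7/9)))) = ProductSet({3/80, 5/4}, {-7/6, -9/8, -7/9})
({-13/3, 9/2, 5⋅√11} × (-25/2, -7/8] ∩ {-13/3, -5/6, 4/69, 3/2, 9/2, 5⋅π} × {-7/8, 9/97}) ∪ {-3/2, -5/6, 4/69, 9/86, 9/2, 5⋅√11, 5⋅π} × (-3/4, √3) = ({-13/3, 9/2} × {-7/8}) ∪ ({-3/2, -5/6, 4/69, 9/86, 9/2, 5⋅√11, 5⋅π} × (-3/4, √3))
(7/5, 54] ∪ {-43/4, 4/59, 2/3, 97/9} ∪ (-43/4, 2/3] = [-43/4, 2/3] ∪ (7/5, 54]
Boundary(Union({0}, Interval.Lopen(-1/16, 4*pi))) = {-1/16, 4*pi}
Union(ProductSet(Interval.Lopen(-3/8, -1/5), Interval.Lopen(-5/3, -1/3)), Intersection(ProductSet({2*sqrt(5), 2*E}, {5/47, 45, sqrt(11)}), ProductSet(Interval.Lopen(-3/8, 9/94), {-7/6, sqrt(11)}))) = ProductSet(Interval.Lopen(-3/8, -1/5), Interval.Lopen(-5/3, -1/3))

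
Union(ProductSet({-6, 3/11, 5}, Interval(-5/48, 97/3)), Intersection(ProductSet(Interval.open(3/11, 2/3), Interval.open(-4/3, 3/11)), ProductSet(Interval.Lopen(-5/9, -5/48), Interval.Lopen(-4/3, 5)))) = ProductSet({-6, 3/11, 5}, Interval(-5/48, 97/3))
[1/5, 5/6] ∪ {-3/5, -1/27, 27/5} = {-3/5, -1/27, 27/5} ∪ [1/5, 5/6]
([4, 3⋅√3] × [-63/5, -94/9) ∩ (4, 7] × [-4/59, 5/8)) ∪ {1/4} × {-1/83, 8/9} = {1/4} × {-1/83, 8/9}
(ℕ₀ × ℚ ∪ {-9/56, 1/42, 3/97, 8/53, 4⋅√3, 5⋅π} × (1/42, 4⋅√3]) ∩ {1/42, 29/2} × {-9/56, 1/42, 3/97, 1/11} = {1/42} × {3/97, 1/11}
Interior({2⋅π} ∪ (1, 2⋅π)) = (1, 2⋅π)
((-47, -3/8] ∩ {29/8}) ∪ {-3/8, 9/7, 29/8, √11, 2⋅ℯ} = {-3/8, 9/7, 29/8, √11, 2⋅ℯ}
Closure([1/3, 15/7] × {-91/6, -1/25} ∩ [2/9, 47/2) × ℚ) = [1/3, 15/7] × {-91/6, -1/25}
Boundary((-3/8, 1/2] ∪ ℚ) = (-∞, -3/8] ∪ [1/2, ∞)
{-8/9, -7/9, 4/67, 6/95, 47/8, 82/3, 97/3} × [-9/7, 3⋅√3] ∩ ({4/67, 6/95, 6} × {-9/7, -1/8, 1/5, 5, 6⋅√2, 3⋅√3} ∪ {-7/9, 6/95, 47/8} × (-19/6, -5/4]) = ({-7/9, 6/95, 47/8} × [-9/7, -5/4]) ∪ ({4/67, 6/95} × {-9/7, -1/8, 1/5, 5, 3⋅√3})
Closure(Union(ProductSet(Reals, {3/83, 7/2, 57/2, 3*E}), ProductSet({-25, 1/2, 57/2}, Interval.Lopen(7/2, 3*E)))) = Union(ProductSet({-25, 1/2, 57/2}, Interval(7/2, 3*E)), ProductSet(Reals, {3/83, 7/2, 57/2, 3*E}))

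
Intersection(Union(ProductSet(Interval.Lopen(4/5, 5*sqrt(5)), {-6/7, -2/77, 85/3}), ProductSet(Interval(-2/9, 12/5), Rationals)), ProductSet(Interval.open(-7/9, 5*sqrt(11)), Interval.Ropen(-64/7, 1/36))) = Union(ProductSet(Interval(-2/9, 12/5), Intersection(Interval.Ropen(-64/7, 1/36), Rationals)), ProductSet(Interval.Lopen(4/5, 5*sqrt(5)), {-6/7, -2/77}))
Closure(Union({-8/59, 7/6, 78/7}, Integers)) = Union({-8/59, 7/6, 78/7}, Integers)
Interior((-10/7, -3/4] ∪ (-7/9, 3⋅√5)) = (-10/7, 3⋅√5)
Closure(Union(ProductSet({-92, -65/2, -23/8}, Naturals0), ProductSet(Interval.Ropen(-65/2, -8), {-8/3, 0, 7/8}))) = Union(ProductSet({-92, -65/2, -23/8}, Naturals0), ProductSet(Interval(-65/2, -8), {-8/3, 0, 7/8}))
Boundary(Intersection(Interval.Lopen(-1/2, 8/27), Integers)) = Range(0, 1, 1)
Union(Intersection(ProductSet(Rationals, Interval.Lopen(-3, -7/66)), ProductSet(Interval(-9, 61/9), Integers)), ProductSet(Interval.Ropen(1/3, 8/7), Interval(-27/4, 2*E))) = Union(ProductSet(Intersection(Interval(-9, 61/9), Rationals), Range(-2, 0, 1)), ProductSet(Interval.Ropen(1/3, 8/7), Interval(-27/4, 2*E)))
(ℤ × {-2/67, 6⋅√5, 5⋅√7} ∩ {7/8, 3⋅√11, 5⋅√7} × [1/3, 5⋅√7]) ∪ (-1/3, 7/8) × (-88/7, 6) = (-1/3, 7/8) × (-88/7, 6)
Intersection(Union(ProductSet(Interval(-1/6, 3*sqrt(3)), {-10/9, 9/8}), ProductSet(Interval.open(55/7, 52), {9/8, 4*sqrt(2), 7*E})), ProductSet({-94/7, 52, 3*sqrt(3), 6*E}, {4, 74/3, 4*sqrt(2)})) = ProductSet({6*E}, {4*sqrt(2)})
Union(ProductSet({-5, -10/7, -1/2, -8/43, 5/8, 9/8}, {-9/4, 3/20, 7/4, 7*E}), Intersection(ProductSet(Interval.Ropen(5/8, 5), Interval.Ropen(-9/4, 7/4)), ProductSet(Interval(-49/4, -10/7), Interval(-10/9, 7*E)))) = ProductSet({-5, -10/7, -1/2, -8/43, 5/8, 9/8}, {-9/4, 3/20, 7/4, 7*E})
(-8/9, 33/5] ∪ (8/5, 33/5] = (-8/9, 33/5]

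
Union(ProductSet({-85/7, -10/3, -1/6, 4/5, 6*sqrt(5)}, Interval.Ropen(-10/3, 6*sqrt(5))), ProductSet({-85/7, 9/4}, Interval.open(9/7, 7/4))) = Union(ProductSet({-85/7, 9/4}, Interval.open(9/7, 7/4)), ProductSet({-85/7, -10/3, -1/6, 4/5, 6*sqrt(5)}, Interval.Ropen(-10/3, 6*sqrt(5))))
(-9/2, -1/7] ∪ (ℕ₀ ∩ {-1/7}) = (-9/2, -1/7]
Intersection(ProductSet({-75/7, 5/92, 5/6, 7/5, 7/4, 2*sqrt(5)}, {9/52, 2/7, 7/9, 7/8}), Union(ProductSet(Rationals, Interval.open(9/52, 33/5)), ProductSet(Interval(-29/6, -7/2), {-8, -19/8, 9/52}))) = ProductSet({-75/7, 5/92, 5/6, 7/5, 7/4}, {2/7, 7/9, 7/8})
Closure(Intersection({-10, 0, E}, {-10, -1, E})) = {-10, E}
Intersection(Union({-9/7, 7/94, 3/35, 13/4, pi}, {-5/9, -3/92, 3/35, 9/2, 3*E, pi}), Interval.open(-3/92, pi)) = {7/94, 3/35}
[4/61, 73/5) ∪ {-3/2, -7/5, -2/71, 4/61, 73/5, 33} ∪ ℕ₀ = {-3/2, -7/5, -2/71} ∪ ℕ₀ ∪ [4/61, 73/5]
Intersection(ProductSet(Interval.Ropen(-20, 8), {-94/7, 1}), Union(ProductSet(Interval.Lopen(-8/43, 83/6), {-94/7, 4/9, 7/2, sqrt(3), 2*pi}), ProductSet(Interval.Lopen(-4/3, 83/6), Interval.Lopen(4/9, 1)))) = Union(ProductSet(Interval.open(-4/3, 8), {1}), ProductSet(Interval.open(-8/43, 8), {-94/7}))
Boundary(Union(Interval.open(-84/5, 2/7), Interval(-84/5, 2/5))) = {-84/5, 2/5}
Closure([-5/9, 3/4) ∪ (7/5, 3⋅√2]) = [-5/9, 3/4] ∪ [7/5, 3⋅√2]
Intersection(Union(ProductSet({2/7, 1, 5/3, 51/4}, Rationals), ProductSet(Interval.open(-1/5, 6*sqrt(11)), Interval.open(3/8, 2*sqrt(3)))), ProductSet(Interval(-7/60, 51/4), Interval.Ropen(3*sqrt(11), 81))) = ProductSet({2/7, 1, 5/3, 51/4}, Intersection(Interval.Ropen(3*sqrt(11), 81), Rationals))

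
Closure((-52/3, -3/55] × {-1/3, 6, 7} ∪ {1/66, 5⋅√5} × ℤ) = ({1/66, 5⋅√5} × ℤ) ∪ ([-52/3, -3/55] × {-1/3, 6, 7})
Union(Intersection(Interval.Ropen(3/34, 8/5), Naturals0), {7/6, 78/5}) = Union({7/6, 78/5}, Range(1, 2, 1))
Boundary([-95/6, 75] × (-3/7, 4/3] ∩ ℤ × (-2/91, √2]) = {-15, -14, …, 75} × [-2/91, 4/3]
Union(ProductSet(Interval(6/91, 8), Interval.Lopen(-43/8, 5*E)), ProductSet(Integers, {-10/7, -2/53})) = Union(ProductSet(Integers, {-10/7, -2/53}), ProductSet(Interval(6/91, 8), Interval.Lopen(-43/8, 5*E)))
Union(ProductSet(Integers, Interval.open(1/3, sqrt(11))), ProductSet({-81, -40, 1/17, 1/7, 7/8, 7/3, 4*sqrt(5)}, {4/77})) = Union(ProductSet({-81, -40, 1/17, 1/7, 7/8, 7/3, 4*sqrt(5)}, {4/77}), ProductSet(Integers, Interval.open(1/3, sqrt(11))))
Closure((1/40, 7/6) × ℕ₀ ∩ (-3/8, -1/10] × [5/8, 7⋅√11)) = ∅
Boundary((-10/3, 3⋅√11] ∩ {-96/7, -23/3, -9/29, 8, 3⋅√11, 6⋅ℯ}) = {-9/29, 8, 3⋅√11}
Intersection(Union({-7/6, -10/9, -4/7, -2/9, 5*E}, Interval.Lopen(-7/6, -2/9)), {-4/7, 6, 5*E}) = {-4/7, 5*E}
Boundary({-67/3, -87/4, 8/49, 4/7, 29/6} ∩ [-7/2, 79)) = {8/49, 4/7, 29/6}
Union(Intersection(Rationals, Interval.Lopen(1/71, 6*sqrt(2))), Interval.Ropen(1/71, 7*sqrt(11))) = Union(Intersection(Interval.Lopen(1/71, 6*sqrt(2)), Rationals), Interval.Ropen(1/71, 7*sqrt(11)))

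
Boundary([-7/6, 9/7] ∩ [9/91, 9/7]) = {9/91, 9/7}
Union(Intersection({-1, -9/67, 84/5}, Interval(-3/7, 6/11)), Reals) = Reals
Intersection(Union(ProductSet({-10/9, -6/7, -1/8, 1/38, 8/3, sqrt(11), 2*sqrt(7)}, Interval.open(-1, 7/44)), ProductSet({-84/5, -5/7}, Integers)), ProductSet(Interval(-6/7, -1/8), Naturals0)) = Union(ProductSet({-5/7}, Naturals0), ProductSet({-6/7, -1/8}, Range(0, 1, 1)))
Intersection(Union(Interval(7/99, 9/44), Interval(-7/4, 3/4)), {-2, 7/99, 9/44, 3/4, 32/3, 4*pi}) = {7/99, 9/44, 3/4}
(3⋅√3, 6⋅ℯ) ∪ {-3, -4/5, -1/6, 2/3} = {-3, -4/5, -1/6, 2/3} ∪ (3⋅√3, 6⋅ℯ)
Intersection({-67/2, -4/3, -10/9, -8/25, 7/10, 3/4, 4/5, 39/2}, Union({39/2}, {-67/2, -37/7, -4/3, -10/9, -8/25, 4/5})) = {-67/2, -4/3, -10/9, -8/25, 4/5, 39/2}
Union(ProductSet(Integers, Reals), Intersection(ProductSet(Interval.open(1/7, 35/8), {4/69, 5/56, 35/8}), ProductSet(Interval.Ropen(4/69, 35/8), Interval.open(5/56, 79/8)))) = Union(ProductSet(Integers, Reals), ProductSet(Interval.open(1/7, 35/8), {35/8}))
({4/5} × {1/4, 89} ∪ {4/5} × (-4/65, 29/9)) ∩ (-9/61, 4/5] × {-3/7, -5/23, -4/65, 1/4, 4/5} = {4/5} × {1/4, 4/5}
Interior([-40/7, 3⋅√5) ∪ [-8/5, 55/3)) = (-40/7, 55/3)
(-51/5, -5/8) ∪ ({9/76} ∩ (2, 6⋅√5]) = (-51/5, -5/8)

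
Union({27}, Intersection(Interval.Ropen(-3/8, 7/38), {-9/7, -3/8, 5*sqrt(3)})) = {-3/8, 27}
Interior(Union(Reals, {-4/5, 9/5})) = Reals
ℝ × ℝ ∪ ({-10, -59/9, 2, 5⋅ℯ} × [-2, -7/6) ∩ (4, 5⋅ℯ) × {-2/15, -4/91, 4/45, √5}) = ℝ × ℝ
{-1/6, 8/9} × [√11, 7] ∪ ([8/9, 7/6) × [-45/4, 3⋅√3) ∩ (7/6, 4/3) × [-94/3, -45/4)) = {-1/6, 8/9} × [√11, 7]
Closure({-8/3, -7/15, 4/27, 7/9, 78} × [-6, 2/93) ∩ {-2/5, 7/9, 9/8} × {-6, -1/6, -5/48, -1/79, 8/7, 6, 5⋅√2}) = {7/9} × {-6, -1/6, -5/48, -1/79}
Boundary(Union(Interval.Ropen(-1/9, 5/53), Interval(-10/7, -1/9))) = {-10/7, 5/53}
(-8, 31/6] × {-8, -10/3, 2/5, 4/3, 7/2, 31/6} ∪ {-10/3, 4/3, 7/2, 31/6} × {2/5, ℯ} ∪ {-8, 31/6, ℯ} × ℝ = ({-8, 31/6, ℯ} × ℝ) ∪ ({-10/3, 4/3, 7/2, 31/6} × {2/5, ℯ}) ∪ ((-8, 31/6] × {-8, -10/3, 2/5, 4/3, 7/2, 31/6})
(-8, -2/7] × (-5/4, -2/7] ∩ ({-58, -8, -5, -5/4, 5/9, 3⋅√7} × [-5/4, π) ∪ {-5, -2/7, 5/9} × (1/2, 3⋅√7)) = {-5, -5/4} × (-5/4, -2/7]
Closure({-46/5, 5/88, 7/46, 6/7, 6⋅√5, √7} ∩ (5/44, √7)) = {7/46, 6/7}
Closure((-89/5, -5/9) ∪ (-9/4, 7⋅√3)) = [-89/5, 7⋅√3]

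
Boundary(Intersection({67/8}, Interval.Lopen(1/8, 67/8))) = {67/8}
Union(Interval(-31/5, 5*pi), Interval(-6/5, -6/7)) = Interval(-31/5, 5*pi)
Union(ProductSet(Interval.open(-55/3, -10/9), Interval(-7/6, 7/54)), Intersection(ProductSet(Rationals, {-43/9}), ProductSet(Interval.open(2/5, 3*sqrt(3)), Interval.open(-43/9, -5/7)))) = ProductSet(Interval.open(-55/3, -10/9), Interval(-7/6, 7/54))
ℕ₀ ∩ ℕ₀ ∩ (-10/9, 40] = {0, 1, …, 40}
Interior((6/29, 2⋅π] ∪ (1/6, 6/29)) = (1/6, 6/29) ∪ (6/29, 2⋅π)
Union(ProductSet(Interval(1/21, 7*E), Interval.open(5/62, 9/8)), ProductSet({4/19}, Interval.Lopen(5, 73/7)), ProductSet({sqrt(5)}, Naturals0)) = Union(ProductSet({4/19}, Interval.Lopen(5, 73/7)), ProductSet({sqrt(5)}, Naturals0), ProductSet(Interval(1/21, 7*E), Interval.open(5/62, 9/8)))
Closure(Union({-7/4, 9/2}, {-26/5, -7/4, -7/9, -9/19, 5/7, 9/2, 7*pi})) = {-26/5, -7/4, -7/9, -9/19, 5/7, 9/2, 7*pi}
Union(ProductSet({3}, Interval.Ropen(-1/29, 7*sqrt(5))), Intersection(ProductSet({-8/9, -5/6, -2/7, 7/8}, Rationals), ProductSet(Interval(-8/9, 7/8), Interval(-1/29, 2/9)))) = Union(ProductSet({3}, Interval.Ropen(-1/29, 7*sqrt(5))), ProductSet({-8/9, -5/6, -2/7, 7/8}, Intersection(Interval(-1/29, 2/9), Rationals)))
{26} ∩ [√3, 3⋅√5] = ∅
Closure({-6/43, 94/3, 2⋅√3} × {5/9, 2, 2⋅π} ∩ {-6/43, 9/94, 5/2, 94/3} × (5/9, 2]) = {-6/43, 94/3} × {2}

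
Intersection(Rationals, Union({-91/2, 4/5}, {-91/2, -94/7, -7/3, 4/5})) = {-91/2, -94/7, -7/3, 4/5}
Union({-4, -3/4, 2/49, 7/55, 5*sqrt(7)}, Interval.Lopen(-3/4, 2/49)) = Union({-4, 7/55, 5*sqrt(7)}, Interval(-3/4, 2/49))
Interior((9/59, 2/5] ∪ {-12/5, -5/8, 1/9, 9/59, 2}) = (9/59, 2/5)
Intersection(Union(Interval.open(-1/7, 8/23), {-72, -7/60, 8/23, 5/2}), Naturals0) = Range(0, 1, 1)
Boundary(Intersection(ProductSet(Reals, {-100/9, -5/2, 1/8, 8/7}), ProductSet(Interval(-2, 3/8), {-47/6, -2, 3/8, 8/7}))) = ProductSet(Interval(-2, 3/8), {8/7})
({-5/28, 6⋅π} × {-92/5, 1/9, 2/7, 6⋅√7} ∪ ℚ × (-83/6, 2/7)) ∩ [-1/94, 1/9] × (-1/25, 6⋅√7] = (ℚ ∩ [-1/94, 1/9]) × (-1/25, 2/7)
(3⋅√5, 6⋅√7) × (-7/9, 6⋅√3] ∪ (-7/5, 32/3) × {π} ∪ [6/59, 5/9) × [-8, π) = ((-7/5, 32/3) × {π}) ∪ ([6/59, 5/9) × [-8, π)) ∪ ((3⋅√5, 6⋅√7) × (-7/9, 6⋅√3])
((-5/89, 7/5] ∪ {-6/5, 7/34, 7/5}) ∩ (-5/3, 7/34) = {-6/5} ∪ (-5/89, 7/34)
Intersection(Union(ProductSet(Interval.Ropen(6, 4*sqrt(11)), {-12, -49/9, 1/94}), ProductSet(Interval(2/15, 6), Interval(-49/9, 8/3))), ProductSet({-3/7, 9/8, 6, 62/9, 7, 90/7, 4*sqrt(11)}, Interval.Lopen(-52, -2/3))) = Union(ProductSet({9/8, 6}, Interval(-49/9, -2/3)), ProductSet({6, 62/9, 7, 90/7}, {-12, -49/9}))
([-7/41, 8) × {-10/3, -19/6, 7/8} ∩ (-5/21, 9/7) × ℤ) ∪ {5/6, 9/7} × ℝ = {5/6, 9/7} × ℝ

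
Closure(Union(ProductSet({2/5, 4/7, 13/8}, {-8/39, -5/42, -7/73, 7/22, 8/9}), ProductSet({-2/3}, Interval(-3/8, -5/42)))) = Union(ProductSet({-2/3}, Interval(-3/8, -5/42)), ProductSet({2/5, 4/7, 13/8}, {-8/39, -5/42, -7/73, 7/22, 8/9}))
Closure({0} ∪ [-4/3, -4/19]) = [-4/3, -4/19] ∪ {0}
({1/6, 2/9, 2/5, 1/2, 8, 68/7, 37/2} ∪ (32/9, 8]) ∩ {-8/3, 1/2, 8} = {1/2, 8}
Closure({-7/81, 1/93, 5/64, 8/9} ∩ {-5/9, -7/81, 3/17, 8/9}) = {-7/81, 8/9}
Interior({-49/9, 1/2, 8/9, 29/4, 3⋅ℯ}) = ∅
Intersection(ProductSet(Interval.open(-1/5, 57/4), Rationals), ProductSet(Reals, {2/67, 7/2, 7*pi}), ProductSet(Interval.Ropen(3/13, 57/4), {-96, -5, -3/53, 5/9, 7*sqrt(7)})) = EmptySet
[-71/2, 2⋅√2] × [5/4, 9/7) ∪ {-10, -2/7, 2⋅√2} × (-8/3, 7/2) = ({-10, -2/7, 2⋅√2} × (-8/3, 7/2)) ∪ ([-71/2, 2⋅√2] × [5/4, 9/7))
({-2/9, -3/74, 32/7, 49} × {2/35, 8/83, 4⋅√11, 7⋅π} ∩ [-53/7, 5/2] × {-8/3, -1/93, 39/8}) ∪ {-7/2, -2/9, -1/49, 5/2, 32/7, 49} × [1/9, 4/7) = {-7/2, -2/9, -1/49, 5/2, 32/7, 49} × [1/9, 4/7)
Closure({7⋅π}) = {7⋅π}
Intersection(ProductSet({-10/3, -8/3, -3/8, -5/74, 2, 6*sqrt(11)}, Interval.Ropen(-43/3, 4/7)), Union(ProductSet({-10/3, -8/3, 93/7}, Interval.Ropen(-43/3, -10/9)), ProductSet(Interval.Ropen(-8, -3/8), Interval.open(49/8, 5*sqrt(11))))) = ProductSet({-10/3, -8/3}, Interval.Ropen(-43/3, -10/9))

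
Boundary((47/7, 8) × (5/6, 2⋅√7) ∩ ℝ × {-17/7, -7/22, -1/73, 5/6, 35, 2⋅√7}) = ∅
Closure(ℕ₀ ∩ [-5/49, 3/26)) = {0}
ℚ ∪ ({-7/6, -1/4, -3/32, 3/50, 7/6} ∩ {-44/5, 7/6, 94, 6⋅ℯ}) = ℚ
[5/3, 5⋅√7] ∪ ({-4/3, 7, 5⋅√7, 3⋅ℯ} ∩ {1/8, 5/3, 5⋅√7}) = [5/3, 5⋅√7]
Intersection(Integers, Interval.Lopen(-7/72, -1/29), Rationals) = EmptySet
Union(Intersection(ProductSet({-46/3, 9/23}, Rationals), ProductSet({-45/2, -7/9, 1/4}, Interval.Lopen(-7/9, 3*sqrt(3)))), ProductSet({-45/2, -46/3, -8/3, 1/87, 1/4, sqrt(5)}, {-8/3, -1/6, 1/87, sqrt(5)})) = ProductSet({-45/2, -46/3, -8/3, 1/87, 1/4, sqrt(5)}, {-8/3, -1/6, 1/87, sqrt(5)})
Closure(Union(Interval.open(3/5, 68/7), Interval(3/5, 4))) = Interval(3/5, 68/7)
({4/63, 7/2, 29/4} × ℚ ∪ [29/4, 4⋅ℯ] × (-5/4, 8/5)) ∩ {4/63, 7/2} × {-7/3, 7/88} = {4/63, 7/2} × {-7/3, 7/88}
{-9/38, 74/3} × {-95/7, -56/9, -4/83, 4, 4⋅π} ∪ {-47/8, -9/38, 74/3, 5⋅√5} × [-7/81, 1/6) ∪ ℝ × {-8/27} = (ℝ × {-8/27}) ∪ ({-9/38, 74/3} × {-95/7, -56/9, -4/83, 4, 4⋅π}) ∪ ({-47/8, -9/38, 74/3, 5⋅√5} × [-7/81, 1/6))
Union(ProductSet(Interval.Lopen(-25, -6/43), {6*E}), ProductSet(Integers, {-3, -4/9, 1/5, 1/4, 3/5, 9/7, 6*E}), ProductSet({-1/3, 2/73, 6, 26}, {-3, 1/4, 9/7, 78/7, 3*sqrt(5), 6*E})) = Union(ProductSet({-1/3, 2/73, 6, 26}, {-3, 1/4, 9/7, 78/7, 3*sqrt(5), 6*E}), ProductSet(Integers, {-3, -4/9, 1/5, 1/4, 3/5, 9/7, 6*E}), ProductSet(Interval.Lopen(-25, -6/43), {6*E}))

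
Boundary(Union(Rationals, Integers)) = Reals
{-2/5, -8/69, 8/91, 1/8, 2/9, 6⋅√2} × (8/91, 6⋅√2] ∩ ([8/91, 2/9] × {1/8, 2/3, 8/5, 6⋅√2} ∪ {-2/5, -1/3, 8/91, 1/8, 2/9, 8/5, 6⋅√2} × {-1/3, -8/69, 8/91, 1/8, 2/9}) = ({8/91, 1/8, 2/9} × {1/8, 2/3, 8/5, 6⋅√2}) ∪ ({-2/5, 8/91, 1/8, 2/9, 6⋅√2} × {1/8, 2/9})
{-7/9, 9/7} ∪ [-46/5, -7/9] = [-46/5, -7/9] ∪ {9/7}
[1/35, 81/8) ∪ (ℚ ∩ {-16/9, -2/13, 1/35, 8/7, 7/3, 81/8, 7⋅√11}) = {-16/9, -2/13} ∪ [1/35, 81/8]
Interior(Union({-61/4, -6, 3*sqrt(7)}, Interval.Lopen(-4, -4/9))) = Interval.open(-4, -4/9)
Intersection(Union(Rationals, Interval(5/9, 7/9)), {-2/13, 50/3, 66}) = {-2/13, 50/3, 66}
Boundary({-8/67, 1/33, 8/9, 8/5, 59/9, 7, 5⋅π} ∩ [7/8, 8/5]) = {8/9, 8/5}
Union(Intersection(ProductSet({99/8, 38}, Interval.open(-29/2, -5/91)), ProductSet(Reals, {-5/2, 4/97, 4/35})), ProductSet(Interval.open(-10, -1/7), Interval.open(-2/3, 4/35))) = Union(ProductSet({99/8, 38}, {-5/2}), ProductSet(Interval.open(-10, -1/7), Interval.open(-2/3, 4/35)))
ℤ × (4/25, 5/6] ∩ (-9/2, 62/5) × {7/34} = {-4, -3, …, 12} × {7/34}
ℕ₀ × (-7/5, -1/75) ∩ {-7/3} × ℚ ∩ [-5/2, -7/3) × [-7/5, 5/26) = ∅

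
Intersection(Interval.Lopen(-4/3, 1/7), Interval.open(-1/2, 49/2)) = Interval.Lopen(-1/2, 1/7)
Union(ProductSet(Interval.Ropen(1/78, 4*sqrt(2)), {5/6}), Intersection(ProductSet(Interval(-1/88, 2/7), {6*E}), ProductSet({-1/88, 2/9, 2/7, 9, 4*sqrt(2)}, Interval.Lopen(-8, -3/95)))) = ProductSet(Interval.Ropen(1/78, 4*sqrt(2)), {5/6})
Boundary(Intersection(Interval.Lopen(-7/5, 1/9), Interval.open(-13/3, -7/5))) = EmptySet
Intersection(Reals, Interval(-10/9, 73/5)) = Interval(-10/9, 73/5)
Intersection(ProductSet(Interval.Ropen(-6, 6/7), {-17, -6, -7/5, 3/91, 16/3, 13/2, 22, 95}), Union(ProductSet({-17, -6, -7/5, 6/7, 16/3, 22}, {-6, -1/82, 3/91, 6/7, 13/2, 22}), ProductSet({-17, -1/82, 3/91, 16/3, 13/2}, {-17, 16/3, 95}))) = Union(ProductSet({-6, -7/5}, {-6, 3/91, 13/2, 22}), ProductSet({-1/82, 3/91}, {-17, 16/3, 95}))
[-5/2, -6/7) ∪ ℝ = (-∞, ∞)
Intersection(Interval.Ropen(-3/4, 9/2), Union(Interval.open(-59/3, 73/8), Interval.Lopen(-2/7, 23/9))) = Interval.Ropen(-3/4, 9/2)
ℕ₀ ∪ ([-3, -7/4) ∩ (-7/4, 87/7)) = ℕ₀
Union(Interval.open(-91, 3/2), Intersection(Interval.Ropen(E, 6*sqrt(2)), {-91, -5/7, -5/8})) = Interval.open(-91, 3/2)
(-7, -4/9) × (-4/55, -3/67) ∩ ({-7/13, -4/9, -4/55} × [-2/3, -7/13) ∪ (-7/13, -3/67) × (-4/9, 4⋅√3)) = (-7/13, -4/9) × (-4/55, -3/67)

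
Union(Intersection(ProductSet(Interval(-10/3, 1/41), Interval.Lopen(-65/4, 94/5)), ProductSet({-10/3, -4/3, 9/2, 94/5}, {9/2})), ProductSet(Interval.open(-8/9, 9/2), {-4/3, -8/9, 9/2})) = Union(ProductSet({-10/3, -4/3}, {9/2}), ProductSet(Interval.open(-8/9, 9/2), {-4/3, -8/9, 9/2}))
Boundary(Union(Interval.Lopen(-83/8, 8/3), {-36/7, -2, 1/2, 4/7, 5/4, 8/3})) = {-83/8, 8/3}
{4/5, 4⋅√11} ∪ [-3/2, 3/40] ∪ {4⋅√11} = [-3/2, 3/40] ∪ {4/5, 4⋅√11}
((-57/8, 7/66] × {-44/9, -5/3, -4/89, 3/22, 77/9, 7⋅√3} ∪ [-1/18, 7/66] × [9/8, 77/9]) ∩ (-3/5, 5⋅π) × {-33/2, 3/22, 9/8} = ((-3/5, 7/66] × {3/22}) ∪ ([-1/18, 7/66] × {9/8})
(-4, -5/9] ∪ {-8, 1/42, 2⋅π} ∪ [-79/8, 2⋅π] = [-79/8, 2⋅π]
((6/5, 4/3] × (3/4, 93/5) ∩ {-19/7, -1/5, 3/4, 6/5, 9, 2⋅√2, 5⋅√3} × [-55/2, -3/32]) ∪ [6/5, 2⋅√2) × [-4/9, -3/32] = [6/5, 2⋅√2) × [-4/9, -3/32]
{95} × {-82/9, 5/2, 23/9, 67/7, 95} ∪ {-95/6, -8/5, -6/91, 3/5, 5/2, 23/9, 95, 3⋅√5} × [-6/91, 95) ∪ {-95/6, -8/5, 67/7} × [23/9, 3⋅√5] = ({95} × {-82/9, 5/2, 23/9, 67/7, 95}) ∪ ({-95/6, -8/5, 67/7} × [23/9, 3⋅√5]) ∪ ({-95/6, -8/5, -6/91, 3/5, 5/2, 23/9, 95, 3⋅√5} × [-6/91, 95))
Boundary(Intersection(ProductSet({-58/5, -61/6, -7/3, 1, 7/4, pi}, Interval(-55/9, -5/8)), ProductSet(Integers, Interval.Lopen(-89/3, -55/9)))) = ProductSet({1}, {-55/9})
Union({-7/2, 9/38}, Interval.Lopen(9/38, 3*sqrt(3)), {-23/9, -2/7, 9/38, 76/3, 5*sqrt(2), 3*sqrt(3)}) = Union({-7/2, -23/9, -2/7, 76/3, 5*sqrt(2)}, Interval(9/38, 3*sqrt(3)))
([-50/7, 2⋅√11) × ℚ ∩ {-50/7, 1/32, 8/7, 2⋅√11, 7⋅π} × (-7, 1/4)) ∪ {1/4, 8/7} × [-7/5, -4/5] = ({1/4, 8/7} × [-7/5, -4/5]) ∪ ({-50/7, 1/32, 8/7} × (ℚ ∩ (-7, 1/4)))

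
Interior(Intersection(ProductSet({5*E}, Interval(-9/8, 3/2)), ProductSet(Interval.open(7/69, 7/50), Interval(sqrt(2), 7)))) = EmptySet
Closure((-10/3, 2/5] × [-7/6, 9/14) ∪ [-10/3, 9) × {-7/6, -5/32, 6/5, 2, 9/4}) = ({-10/3, 2/5} × [-7/6, 9/14]) ∪ ([-10/3, 2/5] × {-7/6, 9/14}) ∪ ((-10/3, 2/5] × [-7/6, 9/14)) ∪ ([-10/3, 9] × {-7/6, -5/32, 6/5, 2, 9/4})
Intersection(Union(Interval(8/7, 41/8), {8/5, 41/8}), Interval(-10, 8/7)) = {8/7}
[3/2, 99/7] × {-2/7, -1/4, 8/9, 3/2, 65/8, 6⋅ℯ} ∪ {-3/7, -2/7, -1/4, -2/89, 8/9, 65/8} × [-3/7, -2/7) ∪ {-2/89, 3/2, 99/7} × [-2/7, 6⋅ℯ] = ({-2/89, 3/2, 99/7} × [-2/7, 6⋅ℯ]) ∪ ({-3/7, -2/7, -1/4, -2/89, 8/9, 65/8} × [-3/7, -2/7)) ∪ ([3/2, 99/7] × {-2/7, -1/4, 8/9, 3/2, 65/8, 6⋅ℯ})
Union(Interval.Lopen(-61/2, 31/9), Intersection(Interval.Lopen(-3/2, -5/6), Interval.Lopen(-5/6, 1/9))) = Interval.Lopen(-61/2, 31/9)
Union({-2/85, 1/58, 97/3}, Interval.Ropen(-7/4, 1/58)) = Union({97/3}, Interval(-7/4, 1/58))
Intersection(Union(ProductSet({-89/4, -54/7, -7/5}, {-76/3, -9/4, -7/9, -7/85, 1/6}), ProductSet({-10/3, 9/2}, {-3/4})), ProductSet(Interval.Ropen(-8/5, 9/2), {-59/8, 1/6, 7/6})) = ProductSet({-7/5}, {1/6})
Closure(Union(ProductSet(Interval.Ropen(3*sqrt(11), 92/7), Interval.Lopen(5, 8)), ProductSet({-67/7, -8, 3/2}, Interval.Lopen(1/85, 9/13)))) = Union(ProductSet({92/7, 3*sqrt(11)}, Interval(5, 8)), ProductSet({-67/7, -8, 3/2}, Interval(1/85, 9/13)), ProductSet(Interval(3*sqrt(11), 92/7), {5, 8}), ProductSet(Interval.Ropen(3*sqrt(11), 92/7), Interval.Lopen(5, 8)))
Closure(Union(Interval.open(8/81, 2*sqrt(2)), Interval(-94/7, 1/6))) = Interval(-94/7, 2*sqrt(2))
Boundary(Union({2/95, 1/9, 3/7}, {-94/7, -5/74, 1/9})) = {-94/7, -5/74, 2/95, 1/9, 3/7}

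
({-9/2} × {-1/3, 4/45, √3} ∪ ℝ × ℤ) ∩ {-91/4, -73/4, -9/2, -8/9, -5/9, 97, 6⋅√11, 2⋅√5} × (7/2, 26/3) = {-91/4, -73/4, -9/2, -8/9, -5/9, 97, 6⋅√11, 2⋅√5} × {4, 5, …, 8}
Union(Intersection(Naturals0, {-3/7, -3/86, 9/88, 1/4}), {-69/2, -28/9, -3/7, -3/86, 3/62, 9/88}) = {-69/2, -28/9, -3/7, -3/86, 3/62, 9/88}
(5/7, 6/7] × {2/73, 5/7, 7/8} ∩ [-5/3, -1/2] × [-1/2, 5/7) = ∅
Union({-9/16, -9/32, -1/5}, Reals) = Reals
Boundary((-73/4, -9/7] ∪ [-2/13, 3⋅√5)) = {-73/4, -9/7, -2/13, 3⋅√5}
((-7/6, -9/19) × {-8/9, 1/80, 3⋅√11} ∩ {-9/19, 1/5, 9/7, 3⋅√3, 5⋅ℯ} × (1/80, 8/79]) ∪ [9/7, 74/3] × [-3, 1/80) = [9/7, 74/3] × [-3, 1/80)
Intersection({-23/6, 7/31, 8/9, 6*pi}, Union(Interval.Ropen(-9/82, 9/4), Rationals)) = {-23/6, 7/31, 8/9}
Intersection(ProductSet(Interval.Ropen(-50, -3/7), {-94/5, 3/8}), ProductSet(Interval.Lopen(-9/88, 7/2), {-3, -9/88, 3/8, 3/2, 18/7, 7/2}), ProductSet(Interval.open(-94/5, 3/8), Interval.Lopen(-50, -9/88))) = EmptySet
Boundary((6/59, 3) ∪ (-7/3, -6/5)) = {-7/3, -6/5, 6/59, 3}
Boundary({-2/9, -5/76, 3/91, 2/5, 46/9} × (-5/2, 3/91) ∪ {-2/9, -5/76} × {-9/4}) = {-2/9, -5/76, 3/91, 2/5, 46/9} × [-5/2, 3/91]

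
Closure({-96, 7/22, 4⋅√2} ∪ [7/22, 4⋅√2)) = {-96} ∪ [7/22, 4⋅√2]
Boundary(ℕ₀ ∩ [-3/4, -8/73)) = ∅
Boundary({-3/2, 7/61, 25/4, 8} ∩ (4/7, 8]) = {25/4, 8}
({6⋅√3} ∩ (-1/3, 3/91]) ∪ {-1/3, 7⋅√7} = {-1/3, 7⋅√7}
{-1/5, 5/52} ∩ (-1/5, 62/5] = {5/52}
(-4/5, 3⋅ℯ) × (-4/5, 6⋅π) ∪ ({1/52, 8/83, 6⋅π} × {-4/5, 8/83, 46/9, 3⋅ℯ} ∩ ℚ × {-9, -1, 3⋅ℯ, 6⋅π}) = (-4/5, 3⋅ℯ) × (-4/5, 6⋅π)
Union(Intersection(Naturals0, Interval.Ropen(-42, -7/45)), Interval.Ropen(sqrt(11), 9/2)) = Interval.Ropen(sqrt(11), 9/2)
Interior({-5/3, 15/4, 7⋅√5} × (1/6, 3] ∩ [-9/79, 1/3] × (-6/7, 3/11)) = ∅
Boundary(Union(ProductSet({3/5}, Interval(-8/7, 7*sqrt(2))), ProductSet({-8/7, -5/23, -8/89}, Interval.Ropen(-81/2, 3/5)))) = Union(ProductSet({3/5}, Interval(-8/7, 7*sqrt(2))), ProductSet({-8/7, -5/23, -8/89}, Interval(-81/2, 3/5)))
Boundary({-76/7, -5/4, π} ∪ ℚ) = ℝ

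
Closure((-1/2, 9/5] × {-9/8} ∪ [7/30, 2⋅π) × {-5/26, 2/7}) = ([-1/2, 9/5] × {-9/8}) ∪ ([7/30, 2⋅π] × {-5/26, 2/7})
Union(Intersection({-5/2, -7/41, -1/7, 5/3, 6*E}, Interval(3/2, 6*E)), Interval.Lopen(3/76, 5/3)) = Union({6*E}, Interval.Lopen(3/76, 5/3))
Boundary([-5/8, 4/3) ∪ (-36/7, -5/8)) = {-36/7, 4/3}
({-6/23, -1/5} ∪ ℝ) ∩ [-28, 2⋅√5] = [-28, 2⋅√5]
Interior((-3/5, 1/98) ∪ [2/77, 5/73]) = (-3/5, 1/98) ∪ (2/77, 5/73)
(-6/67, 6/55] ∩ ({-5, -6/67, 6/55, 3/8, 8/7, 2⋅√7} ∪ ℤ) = {0} ∪ {6/55}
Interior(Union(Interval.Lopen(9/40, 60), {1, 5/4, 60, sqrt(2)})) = Interval.open(9/40, 60)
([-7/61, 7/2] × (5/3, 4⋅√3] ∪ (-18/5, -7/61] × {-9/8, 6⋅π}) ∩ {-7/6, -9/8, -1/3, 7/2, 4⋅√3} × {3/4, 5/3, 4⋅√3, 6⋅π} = ({7/2} × {4⋅√3}) ∪ ({-7/6, -9/8, -1/3} × {6⋅π})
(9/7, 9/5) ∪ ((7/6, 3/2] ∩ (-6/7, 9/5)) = (7/6, 9/5)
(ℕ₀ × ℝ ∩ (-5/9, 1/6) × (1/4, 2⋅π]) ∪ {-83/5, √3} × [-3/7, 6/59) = ({-83/5, √3} × [-3/7, 6/59)) ∪ ({0} × (1/4, 2⋅π])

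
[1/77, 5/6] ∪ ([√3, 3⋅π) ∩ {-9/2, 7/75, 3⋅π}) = [1/77, 5/6]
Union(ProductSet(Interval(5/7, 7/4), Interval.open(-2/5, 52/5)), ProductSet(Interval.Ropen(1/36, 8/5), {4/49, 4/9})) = Union(ProductSet(Interval.Ropen(1/36, 8/5), {4/49, 4/9}), ProductSet(Interval(5/7, 7/4), Interval.open(-2/5, 52/5)))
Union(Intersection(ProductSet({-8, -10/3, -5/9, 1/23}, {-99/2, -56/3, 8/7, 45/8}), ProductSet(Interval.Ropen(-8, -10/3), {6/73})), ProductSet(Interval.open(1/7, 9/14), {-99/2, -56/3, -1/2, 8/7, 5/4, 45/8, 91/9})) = ProductSet(Interval.open(1/7, 9/14), {-99/2, -56/3, -1/2, 8/7, 5/4, 45/8, 91/9})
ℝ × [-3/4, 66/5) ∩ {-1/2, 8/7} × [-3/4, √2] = {-1/2, 8/7} × [-3/4, √2]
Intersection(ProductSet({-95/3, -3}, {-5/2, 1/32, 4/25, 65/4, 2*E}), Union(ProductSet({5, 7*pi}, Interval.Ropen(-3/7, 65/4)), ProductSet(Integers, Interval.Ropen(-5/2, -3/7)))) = ProductSet({-3}, {-5/2})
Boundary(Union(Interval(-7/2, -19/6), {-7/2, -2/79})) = {-7/2, -19/6, -2/79}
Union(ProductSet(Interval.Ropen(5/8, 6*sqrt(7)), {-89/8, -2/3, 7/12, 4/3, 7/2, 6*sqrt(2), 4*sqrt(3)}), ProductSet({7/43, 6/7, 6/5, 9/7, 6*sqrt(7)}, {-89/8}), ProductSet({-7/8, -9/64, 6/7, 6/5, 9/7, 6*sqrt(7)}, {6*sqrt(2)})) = Union(ProductSet({7/43, 6/7, 6/5, 9/7, 6*sqrt(7)}, {-89/8}), ProductSet({-7/8, -9/64, 6/7, 6/5, 9/7, 6*sqrt(7)}, {6*sqrt(2)}), ProductSet(Interval.Ropen(5/8, 6*sqrt(7)), {-89/8, -2/3, 7/12, 4/3, 7/2, 6*sqrt(2), 4*sqrt(3)}))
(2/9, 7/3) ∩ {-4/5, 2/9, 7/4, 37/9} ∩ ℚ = {7/4}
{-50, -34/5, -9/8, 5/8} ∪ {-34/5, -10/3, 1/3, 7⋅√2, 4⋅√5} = {-50, -34/5, -10/3, -9/8, 1/3, 5/8, 7⋅√2, 4⋅√5}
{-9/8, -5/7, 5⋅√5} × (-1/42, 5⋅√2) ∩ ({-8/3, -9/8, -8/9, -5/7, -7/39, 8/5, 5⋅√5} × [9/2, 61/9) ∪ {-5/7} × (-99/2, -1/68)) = ({-5/7} × (-1/42, -1/68)) ∪ ({-9/8, -5/7, 5⋅√5} × [9/2, 61/9))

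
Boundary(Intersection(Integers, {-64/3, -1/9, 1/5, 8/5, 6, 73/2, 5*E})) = {6}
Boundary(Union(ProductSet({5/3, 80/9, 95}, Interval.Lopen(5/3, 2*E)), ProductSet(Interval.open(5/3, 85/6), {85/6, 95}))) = Union(ProductSet({5/3, 80/9, 95}, Interval(5/3, 2*E)), ProductSet(Interval(5/3, 85/6), {85/6, 95}))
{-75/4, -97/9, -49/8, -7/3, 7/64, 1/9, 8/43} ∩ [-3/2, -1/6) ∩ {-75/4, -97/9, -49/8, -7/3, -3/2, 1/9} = ∅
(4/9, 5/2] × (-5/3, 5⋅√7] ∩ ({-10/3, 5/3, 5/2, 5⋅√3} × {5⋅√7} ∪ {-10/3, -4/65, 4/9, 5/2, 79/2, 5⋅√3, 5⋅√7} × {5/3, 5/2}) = ({5/2} × {5/3, 5/2}) ∪ ({5/3, 5/2} × {5⋅√7})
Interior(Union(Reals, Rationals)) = Reals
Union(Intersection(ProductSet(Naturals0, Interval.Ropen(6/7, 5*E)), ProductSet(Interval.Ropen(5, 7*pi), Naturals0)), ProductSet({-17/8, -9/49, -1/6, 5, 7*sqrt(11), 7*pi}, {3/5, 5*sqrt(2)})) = Union(ProductSet({-17/8, -9/49, -1/6, 5, 7*sqrt(11), 7*pi}, {3/5, 5*sqrt(2)}), ProductSet(Range(5, 22, 1), Range(1, 14, 1)))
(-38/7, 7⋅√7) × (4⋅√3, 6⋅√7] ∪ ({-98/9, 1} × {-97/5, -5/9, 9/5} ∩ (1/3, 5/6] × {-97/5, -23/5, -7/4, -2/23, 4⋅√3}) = (-38/7, 7⋅√7) × (4⋅√3, 6⋅√7]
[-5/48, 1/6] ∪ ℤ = ℤ ∪ [-5/48, 1/6]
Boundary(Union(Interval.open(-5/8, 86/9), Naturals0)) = Union(Complement(Naturals0, Interval.open(-5/8, 86/9)), {-5/8, 86/9})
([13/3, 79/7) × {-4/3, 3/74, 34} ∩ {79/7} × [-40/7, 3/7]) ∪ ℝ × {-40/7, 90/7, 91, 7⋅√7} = ℝ × {-40/7, 90/7, 91, 7⋅√7}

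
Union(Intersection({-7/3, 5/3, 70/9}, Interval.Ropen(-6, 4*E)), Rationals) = Rationals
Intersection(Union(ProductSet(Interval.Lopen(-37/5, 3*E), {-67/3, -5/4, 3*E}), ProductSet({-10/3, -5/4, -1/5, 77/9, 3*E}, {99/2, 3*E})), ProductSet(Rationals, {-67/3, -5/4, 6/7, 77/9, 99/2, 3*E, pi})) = Union(ProductSet({-10/3, -5/4, -1/5, 77/9}, {99/2, 3*E}), ProductSet(Intersection(Interval.Lopen(-37/5, 3*E), Rationals), {-67/3, -5/4, 3*E}))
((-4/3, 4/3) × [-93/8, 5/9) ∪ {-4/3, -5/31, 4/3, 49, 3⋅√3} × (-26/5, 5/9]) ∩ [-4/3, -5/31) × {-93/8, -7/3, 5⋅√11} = ({-4/3} × {-7/3}) ∪ ((-4/3, -5/31) × {-93/8, -7/3})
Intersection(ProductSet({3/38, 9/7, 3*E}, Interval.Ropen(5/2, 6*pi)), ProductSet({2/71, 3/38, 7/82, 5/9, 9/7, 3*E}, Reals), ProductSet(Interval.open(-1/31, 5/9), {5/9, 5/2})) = ProductSet({3/38}, {5/2})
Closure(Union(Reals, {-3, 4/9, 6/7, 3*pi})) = Reals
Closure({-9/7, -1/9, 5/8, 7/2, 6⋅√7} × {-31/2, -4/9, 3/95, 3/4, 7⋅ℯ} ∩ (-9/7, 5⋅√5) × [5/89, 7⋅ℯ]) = {-1/9, 5/8, 7/2} × {3/4, 7⋅ℯ}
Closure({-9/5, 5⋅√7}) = {-9/5, 5⋅√7}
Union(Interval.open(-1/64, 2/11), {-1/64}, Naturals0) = Union(Interval.Ropen(-1/64, 2/11), Naturals0)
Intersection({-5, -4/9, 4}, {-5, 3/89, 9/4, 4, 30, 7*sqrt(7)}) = {-5, 4}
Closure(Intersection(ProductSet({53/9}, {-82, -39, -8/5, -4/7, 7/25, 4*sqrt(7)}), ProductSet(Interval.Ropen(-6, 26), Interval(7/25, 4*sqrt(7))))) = ProductSet({53/9}, {7/25, 4*sqrt(7)})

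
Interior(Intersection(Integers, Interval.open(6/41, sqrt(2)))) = EmptySet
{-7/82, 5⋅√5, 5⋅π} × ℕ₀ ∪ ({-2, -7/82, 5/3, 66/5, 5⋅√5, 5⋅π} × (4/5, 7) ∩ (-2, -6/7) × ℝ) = {-7/82, 5⋅√5, 5⋅π} × ℕ₀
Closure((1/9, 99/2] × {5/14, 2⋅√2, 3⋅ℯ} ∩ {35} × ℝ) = {35} × {5/14, 2⋅√2, 3⋅ℯ}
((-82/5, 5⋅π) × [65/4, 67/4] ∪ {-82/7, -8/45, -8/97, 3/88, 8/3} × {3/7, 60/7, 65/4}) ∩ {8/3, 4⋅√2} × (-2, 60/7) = {8/3} × {3/7}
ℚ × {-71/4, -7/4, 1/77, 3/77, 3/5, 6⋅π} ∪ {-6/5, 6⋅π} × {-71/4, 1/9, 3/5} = ({-6/5, 6⋅π} × {-71/4, 1/9, 3/5}) ∪ (ℚ × {-71/4, -7/4, 1/77, 3/77, 3/5, 6⋅π})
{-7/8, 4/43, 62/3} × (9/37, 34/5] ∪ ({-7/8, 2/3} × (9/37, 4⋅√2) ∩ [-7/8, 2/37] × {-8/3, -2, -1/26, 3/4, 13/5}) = {-7/8, 4/43, 62/3} × (9/37, 34/5]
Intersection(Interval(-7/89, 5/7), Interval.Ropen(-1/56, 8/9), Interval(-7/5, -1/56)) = {-1/56}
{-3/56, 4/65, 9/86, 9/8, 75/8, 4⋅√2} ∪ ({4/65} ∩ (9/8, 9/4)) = {-3/56, 4/65, 9/86, 9/8, 75/8, 4⋅√2}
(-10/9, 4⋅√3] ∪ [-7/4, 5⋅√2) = [-7/4, 5⋅√2)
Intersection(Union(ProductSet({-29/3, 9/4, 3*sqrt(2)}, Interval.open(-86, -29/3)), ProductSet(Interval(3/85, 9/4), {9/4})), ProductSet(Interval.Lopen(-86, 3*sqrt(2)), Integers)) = ProductSet({-29/3, 9/4, 3*sqrt(2)}, Range(-85, -9, 1))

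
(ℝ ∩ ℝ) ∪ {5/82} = ℝ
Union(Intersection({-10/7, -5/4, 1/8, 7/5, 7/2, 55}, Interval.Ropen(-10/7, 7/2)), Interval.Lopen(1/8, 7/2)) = Union({-10/7, -5/4}, Interval(1/8, 7/2))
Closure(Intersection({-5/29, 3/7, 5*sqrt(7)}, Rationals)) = {-5/29, 3/7}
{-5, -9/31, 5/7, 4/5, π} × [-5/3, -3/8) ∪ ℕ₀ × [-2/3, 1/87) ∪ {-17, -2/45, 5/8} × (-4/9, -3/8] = (ℕ₀ × [-2/3, 1/87)) ∪ ({-17, -2/45, 5/8} × (-4/9, -3/8]) ∪ ({-5, -9/31, 5/7, 4/5, π} × [-5/3, -3/8))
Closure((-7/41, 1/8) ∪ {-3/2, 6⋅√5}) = {-3/2, 6⋅√5} ∪ [-7/41, 1/8]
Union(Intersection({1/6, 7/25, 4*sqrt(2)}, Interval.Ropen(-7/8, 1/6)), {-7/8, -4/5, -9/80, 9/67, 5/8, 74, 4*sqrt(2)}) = {-7/8, -4/5, -9/80, 9/67, 5/8, 74, 4*sqrt(2)}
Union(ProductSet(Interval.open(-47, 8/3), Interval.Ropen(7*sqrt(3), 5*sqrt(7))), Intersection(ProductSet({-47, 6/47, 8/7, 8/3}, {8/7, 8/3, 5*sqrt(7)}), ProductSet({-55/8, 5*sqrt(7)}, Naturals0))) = ProductSet(Interval.open(-47, 8/3), Interval.Ropen(7*sqrt(3), 5*sqrt(7)))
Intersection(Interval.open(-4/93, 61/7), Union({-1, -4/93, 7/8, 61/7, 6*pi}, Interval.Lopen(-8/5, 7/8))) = Interval.Lopen(-4/93, 7/8)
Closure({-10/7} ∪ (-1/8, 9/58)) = {-10/7} ∪ [-1/8, 9/58]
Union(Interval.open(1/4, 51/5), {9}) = Interval.open(1/4, 51/5)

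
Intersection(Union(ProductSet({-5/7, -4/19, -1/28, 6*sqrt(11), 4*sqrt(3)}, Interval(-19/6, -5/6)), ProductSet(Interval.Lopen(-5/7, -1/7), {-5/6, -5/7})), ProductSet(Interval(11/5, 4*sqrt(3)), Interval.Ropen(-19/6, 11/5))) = ProductSet({4*sqrt(3)}, Interval(-19/6, -5/6))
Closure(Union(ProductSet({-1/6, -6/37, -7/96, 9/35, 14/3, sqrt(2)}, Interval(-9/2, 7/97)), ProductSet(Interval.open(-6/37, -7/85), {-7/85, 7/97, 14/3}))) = Union(ProductSet({-1/6, -6/37, -7/96, 9/35, 14/3, sqrt(2)}, Interval(-9/2, 7/97)), ProductSet(Interval(-6/37, -7/85), {-7/85, 7/97, 14/3}))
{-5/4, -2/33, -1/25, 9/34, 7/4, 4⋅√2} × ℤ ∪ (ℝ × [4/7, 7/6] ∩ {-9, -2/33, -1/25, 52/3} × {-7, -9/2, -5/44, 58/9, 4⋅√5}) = {-5/4, -2/33, -1/25, 9/34, 7/4, 4⋅√2} × ℤ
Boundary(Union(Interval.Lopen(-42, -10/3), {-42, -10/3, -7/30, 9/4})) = {-42, -10/3, -7/30, 9/4}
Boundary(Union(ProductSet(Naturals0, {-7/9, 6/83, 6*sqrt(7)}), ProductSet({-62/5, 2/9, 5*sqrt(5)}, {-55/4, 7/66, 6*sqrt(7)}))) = Union(ProductSet({-62/5, 2/9, 5*sqrt(5)}, {-55/4, 7/66, 6*sqrt(7)}), ProductSet(Naturals0, {-7/9, 6/83, 6*sqrt(7)}))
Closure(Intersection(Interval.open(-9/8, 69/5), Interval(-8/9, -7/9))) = Interval(-8/9, -7/9)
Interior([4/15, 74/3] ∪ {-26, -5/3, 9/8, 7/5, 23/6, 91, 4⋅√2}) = (4/15, 74/3)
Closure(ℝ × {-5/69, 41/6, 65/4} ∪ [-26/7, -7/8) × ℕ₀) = (ℝ × {-5/69, 41/6, 65/4}) ∪ ([-26/7, -7/8] × ℕ₀)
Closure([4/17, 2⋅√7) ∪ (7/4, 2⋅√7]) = [4/17, 2⋅√7]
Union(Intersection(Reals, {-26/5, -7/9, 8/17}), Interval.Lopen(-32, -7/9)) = Union({8/17}, Interval.Lopen(-32, -7/9))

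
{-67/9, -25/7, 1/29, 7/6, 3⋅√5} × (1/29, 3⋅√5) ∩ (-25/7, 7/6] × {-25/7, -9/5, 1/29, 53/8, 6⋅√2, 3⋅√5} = {1/29, 7/6} × {53/8}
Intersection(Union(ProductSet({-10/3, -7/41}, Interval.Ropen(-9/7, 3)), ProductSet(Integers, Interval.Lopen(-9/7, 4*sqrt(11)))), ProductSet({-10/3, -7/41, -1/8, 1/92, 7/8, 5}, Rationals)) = Union(ProductSet({5}, Intersection(Interval.Lopen(-9/7, 4*sqrt(11)), Rationals)), ProductSet({-10/3, -7/41}, Intersection(Interval.Ropen(-9/7, 3), Rationals)))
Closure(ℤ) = ℤ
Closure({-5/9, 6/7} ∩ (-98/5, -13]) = ∅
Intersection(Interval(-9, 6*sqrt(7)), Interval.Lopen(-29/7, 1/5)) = Interval.Lopen(-29/7, 1/5)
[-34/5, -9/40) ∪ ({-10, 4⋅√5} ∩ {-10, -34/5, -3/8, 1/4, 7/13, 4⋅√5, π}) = {-10, 4⋅√5} ∪ [-34/5, -9/40)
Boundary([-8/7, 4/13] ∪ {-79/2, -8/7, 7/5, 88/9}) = {-79/2, -8/7, 4/13, 7/5, 88/9}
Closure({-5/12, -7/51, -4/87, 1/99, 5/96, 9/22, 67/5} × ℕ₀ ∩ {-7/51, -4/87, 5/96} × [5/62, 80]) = {-7/51, -4/87, 5/96} × {1, 2, …, 80}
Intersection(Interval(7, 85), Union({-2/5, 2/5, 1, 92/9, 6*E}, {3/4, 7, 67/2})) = {7, 92/9, 67/2, 6*E}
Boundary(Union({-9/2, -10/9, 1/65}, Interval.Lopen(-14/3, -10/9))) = {-14/3, -10/9, 1/65}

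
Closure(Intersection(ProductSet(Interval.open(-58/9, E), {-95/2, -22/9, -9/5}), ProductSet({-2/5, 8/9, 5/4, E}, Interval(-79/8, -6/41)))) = ProductSet({-2/5, 8/9, 5/4}, {-22/9, -9/5})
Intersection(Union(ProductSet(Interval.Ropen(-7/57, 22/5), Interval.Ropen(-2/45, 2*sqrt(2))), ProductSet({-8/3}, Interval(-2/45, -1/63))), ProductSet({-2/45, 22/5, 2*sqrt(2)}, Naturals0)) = ProductSet({-2/45, 2*sqrt(2)}, Range(0, 3, 1))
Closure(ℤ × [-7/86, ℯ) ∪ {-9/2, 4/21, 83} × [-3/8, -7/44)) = (ℤ × [-7/86, ℯ]) ∪ ({-9/2, 4/21, 83} × [-3/8, -7/44])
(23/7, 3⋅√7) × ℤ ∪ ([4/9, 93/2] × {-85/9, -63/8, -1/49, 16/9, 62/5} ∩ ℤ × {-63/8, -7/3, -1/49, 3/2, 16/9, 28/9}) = ({1, 2, …, 46} × {-63/8, -1/49, 16/9}) ∪ ((23/7, 3⋅√7) × ℤ)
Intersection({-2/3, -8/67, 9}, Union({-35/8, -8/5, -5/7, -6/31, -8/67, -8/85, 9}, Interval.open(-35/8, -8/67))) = {-2/3, -8/67, 9}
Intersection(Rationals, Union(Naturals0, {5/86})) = Union({5/86}, Naturals0)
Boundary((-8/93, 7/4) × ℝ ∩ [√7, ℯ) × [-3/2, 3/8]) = ∅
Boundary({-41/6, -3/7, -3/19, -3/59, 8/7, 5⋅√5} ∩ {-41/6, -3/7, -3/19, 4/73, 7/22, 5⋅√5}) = {-41/6, -3/7, -3/19, 5⋅√5}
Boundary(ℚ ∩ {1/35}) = {1/35}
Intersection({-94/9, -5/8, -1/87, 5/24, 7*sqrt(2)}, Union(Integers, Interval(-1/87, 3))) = {-1/87, 5/24}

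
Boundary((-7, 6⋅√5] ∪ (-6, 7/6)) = {-7, 6⋅√5}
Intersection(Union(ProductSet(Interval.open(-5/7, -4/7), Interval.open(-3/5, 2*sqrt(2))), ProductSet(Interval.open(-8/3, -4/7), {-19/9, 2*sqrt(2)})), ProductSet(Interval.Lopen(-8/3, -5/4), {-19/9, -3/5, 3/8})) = ProductSet(Interval.Lopen(-8/3, -5/4), {-19/9})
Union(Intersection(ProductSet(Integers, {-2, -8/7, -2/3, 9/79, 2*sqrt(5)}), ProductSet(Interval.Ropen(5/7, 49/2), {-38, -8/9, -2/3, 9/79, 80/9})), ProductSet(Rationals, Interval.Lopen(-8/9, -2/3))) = Union(ProductSet(Range(1, 25, 1), {-2/3, 9/79}), ProductSet(Rationals, Interval.Lopen(-8/9, -2/3)))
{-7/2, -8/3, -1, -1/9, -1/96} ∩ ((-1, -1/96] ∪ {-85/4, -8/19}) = {-1/9, -1/96}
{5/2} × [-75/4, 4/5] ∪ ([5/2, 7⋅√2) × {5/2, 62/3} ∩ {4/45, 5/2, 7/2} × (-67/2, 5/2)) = {5/2} × [-75/4, 4/5]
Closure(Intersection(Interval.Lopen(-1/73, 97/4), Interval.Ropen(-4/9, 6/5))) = Interval(-1/73, 6/5)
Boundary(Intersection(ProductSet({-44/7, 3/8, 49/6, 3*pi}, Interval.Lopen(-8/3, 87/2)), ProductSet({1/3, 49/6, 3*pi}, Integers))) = ProductSet({49/6, 3*pi}, Range(-2, 44, 1))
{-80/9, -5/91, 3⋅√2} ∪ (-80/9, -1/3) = [-80/9, -1/3) ∪ {-5/91, 3⋅√2}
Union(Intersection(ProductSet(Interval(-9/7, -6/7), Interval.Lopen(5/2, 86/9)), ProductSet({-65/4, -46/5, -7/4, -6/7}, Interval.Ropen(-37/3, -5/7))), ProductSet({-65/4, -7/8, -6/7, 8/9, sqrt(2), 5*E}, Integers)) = ProductSet({-65/4, -7/8, -6/7, 8/9, sqrt(2), 5*E}, Integers)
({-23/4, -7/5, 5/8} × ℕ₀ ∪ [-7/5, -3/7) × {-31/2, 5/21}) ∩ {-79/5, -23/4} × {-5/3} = ∅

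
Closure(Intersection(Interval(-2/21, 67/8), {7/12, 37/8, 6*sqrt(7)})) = {7/12, 37/8}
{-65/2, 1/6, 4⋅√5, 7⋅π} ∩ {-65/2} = {-65/2}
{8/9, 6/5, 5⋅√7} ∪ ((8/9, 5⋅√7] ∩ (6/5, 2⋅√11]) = {8/9, 5⋅√7} ∪ [6/5, 2⋅√11]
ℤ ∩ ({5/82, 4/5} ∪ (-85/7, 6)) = {-12, -11, …, 5}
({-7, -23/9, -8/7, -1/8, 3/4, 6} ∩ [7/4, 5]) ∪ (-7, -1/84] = (-7, -1/84]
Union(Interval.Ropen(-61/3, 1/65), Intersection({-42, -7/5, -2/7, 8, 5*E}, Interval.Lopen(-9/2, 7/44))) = Interval.Ropen(-61/3, 1/65)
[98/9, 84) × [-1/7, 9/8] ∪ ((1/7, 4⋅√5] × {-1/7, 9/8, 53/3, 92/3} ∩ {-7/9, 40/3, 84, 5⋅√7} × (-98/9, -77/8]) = [98/9, 84) × [-1/7, 9/8]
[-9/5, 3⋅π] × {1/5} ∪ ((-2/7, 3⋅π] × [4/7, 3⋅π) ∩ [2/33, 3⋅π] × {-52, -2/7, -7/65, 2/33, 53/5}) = [-9/5, 3⋅π] × {1/5}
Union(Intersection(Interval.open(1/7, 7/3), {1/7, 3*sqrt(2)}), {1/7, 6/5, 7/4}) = {1/7, 6/5, 7/4}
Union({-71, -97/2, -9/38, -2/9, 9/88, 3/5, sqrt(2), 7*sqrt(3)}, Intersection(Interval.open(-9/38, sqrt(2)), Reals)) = Union({-71, -97/2, 7*sqrt(3)}, Interval(-9/38, sqrt(2)))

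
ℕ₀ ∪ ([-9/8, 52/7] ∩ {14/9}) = ℕ₀ ∪ {14/9}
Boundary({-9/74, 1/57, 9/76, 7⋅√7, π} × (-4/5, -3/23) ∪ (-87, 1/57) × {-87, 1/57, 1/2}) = ([-87, 1/57] × {-87, 1/57, 1/2}) ∪ ({-9/74, 1/57, 9/76, 7⋅√7, π} × [-4/5, -3/23])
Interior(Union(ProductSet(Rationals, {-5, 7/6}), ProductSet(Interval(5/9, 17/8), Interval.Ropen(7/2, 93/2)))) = ProductSet(Interval.open(5/9, 17/8), Interval.open(7/2, 93/2))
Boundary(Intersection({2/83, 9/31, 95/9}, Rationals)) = {2/83, 9/31, 95/9}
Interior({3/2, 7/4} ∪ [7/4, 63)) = (7/4, 63)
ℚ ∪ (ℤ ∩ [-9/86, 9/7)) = ℚ ∪ {0, 1}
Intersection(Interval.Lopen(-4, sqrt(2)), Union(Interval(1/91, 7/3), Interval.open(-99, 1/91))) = Interval.Lopen(-4, sqrt(2))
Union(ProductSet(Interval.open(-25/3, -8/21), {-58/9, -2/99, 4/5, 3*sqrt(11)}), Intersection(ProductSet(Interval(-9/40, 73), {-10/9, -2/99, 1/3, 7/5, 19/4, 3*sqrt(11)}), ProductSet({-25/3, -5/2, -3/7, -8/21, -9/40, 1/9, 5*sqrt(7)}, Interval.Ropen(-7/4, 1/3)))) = Union(ProductSet({-9/40, 1/9, 5*sqrt(7)}, {-10/9, -2/99}), ProductSet(Interval.open(-25/3, -8/21), {-58/9, -2/99, 4/5, 3*sqrt(11)}))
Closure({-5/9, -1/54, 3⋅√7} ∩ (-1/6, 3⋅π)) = {-1/54, 3⋅√7}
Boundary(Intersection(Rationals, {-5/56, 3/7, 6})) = {-5/56, 3/7, 6}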